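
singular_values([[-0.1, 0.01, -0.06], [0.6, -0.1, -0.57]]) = [0.83, 0.11]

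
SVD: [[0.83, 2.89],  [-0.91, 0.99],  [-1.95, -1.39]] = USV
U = [[-0.80, -0.33], [-0.13, -0.71], [0.58, -0.62]]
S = [3.67, 1.77]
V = [[-0.46, -0.89], [0.89, -0.46]]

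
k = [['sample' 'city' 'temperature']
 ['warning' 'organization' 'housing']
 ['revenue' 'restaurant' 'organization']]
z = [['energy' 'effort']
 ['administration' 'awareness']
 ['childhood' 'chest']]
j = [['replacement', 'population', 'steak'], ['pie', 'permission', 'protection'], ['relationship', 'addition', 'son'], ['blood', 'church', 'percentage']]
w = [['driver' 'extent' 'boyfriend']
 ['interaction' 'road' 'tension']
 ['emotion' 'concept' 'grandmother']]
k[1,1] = 'organization'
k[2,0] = 'revenue'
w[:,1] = ['extent', 'road', 'concept']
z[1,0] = 'administration'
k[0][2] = 'temperature'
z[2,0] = 'childhood'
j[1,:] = ['pie', 'permission', 'protection']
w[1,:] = ['interaction', 'road', 'tension']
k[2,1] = 'restaurant'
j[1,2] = 'protection'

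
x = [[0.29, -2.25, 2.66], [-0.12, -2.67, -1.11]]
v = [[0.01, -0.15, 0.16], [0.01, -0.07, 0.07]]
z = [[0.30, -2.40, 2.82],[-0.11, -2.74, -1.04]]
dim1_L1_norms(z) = [5.52, 3.89]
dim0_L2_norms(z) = [0.32, 3.64, 3.01]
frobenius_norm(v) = 0.24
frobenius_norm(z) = 4.73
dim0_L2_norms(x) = [0.31, 3.49, 2.88]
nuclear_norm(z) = 6.55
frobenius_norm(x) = 4.54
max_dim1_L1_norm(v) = 0.32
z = x + v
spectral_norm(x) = 3.73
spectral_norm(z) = 3.96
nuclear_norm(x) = 6.32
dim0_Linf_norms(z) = [0.3, 2.74, 2.82]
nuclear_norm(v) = 0.25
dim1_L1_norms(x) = [5.2, 3.9]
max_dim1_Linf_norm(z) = 2.82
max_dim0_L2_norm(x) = 3.49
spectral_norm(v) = 0.24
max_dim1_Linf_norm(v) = 0.16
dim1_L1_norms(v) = [0.32, 0.15]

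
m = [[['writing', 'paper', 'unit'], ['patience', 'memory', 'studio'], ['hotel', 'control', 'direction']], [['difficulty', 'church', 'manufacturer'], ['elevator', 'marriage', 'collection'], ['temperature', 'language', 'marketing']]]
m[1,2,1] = 'language'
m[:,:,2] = [['unit', 'studio', 'direction'], ['manufacturer', 'collection', 'marketing']]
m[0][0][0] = 'writing'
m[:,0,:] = [['writing', 'paper', 'unit'], ['difficulty', 'church', 'manufacturer']]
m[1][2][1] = 'language'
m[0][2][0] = 'hotel'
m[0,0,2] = 'unit'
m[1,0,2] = 'manufacturer'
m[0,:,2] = ['unit', 'studio', 'direction']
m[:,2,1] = ['control', 'language']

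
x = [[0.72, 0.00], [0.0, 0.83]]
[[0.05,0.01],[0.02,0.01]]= x @ [[0.07,0.02],[0.02,0.01]]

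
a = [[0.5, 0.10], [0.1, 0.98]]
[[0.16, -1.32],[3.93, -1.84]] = a @[[-0.50,-2.32], [4.06,-1.64]]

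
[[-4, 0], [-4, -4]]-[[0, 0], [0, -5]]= [[-4, 0], [-4, 1]]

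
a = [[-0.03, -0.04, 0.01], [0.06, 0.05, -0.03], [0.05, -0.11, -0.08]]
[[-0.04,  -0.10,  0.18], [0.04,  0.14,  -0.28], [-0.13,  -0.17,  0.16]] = a @ [[1.80, -0.27, -3.18], [0.19, 2.34, -2.33], [2.47, -1.32, -0.84]]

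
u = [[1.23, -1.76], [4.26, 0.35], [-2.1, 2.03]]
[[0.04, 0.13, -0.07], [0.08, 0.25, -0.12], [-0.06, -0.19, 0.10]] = u @ [[0.02,0.06,-0.03], [-0.01,-0.03,0.02]]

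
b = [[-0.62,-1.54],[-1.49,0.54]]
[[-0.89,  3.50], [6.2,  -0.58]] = b @[[-3.45, -0.38], [1.97, -2.12]]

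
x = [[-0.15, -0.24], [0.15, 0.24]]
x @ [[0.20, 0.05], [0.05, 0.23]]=[[-0.04, -0.06],  [0.04, 0.06]]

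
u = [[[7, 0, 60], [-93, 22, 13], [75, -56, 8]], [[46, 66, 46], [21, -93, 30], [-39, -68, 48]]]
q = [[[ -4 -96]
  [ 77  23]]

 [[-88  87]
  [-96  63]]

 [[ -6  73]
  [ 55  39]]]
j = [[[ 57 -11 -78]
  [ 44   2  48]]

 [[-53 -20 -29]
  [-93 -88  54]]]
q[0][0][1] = -96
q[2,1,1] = 39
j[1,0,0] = -53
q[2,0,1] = 73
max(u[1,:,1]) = 66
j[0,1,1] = 2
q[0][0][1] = -96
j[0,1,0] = 44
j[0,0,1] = -11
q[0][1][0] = 77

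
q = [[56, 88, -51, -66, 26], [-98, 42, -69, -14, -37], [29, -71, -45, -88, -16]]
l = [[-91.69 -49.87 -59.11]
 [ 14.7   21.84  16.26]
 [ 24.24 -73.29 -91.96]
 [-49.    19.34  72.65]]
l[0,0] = -91.69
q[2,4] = -16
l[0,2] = -59.11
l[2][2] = -91.96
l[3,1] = 19.34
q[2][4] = -16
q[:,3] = [-66, -14, -88]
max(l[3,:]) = 72.65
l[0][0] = -91.69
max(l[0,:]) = -49.87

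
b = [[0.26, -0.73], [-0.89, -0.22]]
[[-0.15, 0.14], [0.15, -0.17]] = b @ [[-0.2, 0.22], [0.14, -0.12]]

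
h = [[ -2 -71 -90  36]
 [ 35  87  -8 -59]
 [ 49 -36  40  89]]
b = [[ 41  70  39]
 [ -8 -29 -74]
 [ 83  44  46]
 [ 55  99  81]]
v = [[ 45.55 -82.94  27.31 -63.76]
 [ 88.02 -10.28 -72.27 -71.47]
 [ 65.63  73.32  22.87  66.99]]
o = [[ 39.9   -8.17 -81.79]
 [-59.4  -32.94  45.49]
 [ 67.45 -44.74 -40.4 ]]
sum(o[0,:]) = -50.06000000000001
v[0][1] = -82.94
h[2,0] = 49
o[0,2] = -81.79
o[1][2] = 45.49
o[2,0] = 67.45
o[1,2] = 45.49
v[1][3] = -71.47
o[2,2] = -40.4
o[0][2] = -81.79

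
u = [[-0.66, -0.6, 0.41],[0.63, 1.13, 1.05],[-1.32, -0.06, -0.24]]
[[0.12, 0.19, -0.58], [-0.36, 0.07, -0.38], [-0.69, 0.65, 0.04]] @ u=[[0.81, 0.18, 0.39], [0.78, 0.32, 0.02], [0.81, 1.15, 0.39]]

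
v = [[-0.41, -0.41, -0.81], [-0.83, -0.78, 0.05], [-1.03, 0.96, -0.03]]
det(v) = 1.34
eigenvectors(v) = [[(0.54+0j), 0.28-0.33j, 0.28+0.33j],[-0.27+0.00j, (0.76+0j), (0.76-0j)],[-0.80+0.00j, -0.28-0.40j, (-0.28+0.4j)]]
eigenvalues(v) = [(1+0j), (-1.11+0.34j), (-1.11-0.34j)]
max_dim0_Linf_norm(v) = 1.03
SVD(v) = [[-0.25, -0.57, -0.79], [-0.34, -0.71, 0.62], [-0.91, 0.42, -0.02]] @ diag([1.4269858330227136, 1.316018252954163, 0.7122551440628168]) @ [[0.92, -0.36, 0.15], [0.30, 0.90, 0.31], [-0.24, -0.24, 0.94]]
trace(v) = -1.22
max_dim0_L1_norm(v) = 2.27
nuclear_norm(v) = 3.46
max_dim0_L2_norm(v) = 1.38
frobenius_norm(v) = 2.07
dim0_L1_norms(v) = [2.27, 2.15, 0.89]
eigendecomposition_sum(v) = [[0.39-0.00j, -0.26+0.00j, -0.32+0.00j], [-0.20+0.00j, (0.13+0j), 0.16+0.00j], [-0.58+0.00j, (0.39+0j), 0.47+0.00j]] + [[-0.40-0.10j, (-0.07+0.28j), (-0.24-0.17j)],  [-0.32-0.64j, -0.46+0.22j, (-0.06-0.51j)],  [-0.23+0.40j, 0.29+0.16j, (-0.25+0.22j)]] + [[-0.40+0.10j, (-0.07-0.28j), (-0.24+0.17j)], [-0.32+0.64j, (-0.46-0.22j), -0.06+0.51j], [(-0.23-0.4j), 0.29-0.16j, -0.25-0.22j]]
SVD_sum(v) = [[-0.32,0.13,-0.05], [-0.44,0.17,-0.07], [-1.20,0.46,-0.19]] + [[-0.22, -0.67, -0.23], [-0.28, -0.84, -0.29], [0.16, 0.49, 0.17]] + [[0.14, 0.14, -0.53], [-0.11, -0.11, 0.41], [0.0, 0.0, -0.01]]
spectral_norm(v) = 1.43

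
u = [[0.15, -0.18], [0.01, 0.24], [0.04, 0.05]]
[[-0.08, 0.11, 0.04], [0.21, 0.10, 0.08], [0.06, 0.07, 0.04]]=u @ [[0.5, 1.22, 0.67], [0.86, 0.38, 0.31]]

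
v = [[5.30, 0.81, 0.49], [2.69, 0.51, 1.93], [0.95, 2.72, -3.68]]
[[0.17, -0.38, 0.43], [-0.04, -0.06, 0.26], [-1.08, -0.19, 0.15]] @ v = [[0.29,1.11,-2.23], [-0.13,0.64,-1.09], [-6.09,-0.56,-1.45]]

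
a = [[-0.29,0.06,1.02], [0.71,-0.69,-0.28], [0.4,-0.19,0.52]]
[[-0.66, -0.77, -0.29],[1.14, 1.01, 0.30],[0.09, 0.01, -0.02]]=a @ [[0.34, 0.4, 0.15],[-1.10, -0.81, -0.19],[-0.49, -0.59, -0.23]]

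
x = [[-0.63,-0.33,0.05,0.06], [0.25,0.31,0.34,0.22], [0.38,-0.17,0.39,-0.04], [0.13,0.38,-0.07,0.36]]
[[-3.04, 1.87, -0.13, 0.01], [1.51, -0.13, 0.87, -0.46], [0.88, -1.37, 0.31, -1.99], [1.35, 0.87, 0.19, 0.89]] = x @ [[3.62,-2.7,-0.5,-1.59],[2.27,0.01,1.54,2.60],[-0.27,-0.53,1.89,-2.45],[-0.01,3.28,-0.55,-0.18]]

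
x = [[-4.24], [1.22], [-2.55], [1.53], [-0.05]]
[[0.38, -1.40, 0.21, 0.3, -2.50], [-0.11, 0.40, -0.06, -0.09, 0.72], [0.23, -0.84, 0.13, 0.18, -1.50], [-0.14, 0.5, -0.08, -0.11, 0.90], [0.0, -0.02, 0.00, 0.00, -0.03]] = x @ [[-0.09,0.33,-0.05,-0.07,0.59]]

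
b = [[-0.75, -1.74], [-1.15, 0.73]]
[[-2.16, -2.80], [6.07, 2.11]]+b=[[-2.91, -4.54], [4.92, 2.84]]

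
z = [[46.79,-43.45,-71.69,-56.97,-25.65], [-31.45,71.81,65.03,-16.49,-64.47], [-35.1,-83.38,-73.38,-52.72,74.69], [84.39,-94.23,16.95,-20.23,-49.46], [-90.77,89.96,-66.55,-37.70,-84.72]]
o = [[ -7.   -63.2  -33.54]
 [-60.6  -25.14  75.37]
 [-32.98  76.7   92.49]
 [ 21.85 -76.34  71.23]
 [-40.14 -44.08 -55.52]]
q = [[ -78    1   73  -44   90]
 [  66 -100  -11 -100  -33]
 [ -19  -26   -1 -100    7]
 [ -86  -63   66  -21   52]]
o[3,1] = -76.34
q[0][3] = -44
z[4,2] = -66.55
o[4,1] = -44.08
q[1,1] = -100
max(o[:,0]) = 21.85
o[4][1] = -44.08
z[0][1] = -43.45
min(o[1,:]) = -60.6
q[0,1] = 1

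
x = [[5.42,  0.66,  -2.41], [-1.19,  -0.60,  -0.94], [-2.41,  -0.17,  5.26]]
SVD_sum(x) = [[4.07,  0.44,  -3.86], [-0.19,  -0.02,  0.18], [-3.88,  -0.42,  3.68]] + [[1.33, 0.34, 1.44], [-1.06, -0.27, -1.14], [1.45, 0.37, 1.57]] + [[0.02,  -0.12,  0.01],  [0.06,  -0.31,  0.02],  [0.02,  -0.11,  0.01]]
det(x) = -9.35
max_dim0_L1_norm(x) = 9.02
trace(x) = 10.08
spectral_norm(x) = 7.78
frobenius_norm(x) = 8.47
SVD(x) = [[-0.72,0.60,0.35],  [0.03,-0.47,0.88],  [0.69,0.65,0.32]] @ diag([7.7781945868597, 3.3398508166060457, 0.35984092563577325]) @ [[-0.72, -0.08, 0.69], [0.67, 0.17, 0.72], [0.17, -0.98, 0.07]]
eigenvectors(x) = [[-0.72, 0.67, 0.12], [0.02, -0.41, -0.99], [0.7, 0.62, 0.02]]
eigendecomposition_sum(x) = [[3.91, 0.39, -3.95], [-0.13, -0.01, 0.13], [-3.8, -0.38, 3.84]] + [[1.49, 0.21, 1.53], [-0.91, -0.13, -0.93], [1.38, 0.20, 1.42]] + [[0.02, 0.06, 0.02], [-0.15, -0.46, -0.14], [0.00, 0.01, 0.0]]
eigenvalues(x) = [7.74, 2.78, -0.43]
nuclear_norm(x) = 11.48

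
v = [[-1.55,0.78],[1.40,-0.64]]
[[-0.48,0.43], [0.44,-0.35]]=v @ [[0.32, 0.02], [0.02, 0.59]]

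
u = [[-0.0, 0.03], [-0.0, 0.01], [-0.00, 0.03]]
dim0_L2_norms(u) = [0.0, 0.04]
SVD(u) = [[-0.69, -0.73], [-0.23, 0.22], [-0.69, 0.65]] @ diag([0.04358898943540674, -0.0]) @ [[-0.00,-1.0], [-1.0,-0.00]]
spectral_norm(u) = 0.04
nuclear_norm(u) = 0.04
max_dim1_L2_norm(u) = 0.03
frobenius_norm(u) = 0.04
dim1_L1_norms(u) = [0.03, 0.01, 0.03]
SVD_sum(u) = [[0.0, 0.03], [0.0, 0.01], [0.0, 0.03]] + [[-0.00, -0.0], [0.0, -0.0], [0.0, -0.0]]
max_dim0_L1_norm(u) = 0.07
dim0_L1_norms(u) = [0.0, 0.07]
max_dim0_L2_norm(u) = 0.04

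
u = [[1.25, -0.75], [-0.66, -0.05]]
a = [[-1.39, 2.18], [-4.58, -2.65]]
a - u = [[-2.64, 2.93], [-3.92, -2.60]]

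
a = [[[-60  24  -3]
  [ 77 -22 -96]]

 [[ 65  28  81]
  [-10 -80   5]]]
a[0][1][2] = -96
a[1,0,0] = 65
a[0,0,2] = -3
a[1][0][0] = 65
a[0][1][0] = 77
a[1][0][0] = 65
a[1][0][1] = 28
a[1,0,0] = 65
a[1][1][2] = 5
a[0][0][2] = -3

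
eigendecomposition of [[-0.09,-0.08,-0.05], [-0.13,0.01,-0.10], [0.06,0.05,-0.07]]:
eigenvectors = [[0.48+0.00j, (-0.36+0.46j), -0.36-0.46j], [(-0.87+0j), (-0.1+0.44j), (-0.1-0.44j)], [(-0.11+0j), 0.68+0.00j, (0.68-0j)]]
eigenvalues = [(0.07+0j), (-0.11+0.07j), (-0.11-0.07j)]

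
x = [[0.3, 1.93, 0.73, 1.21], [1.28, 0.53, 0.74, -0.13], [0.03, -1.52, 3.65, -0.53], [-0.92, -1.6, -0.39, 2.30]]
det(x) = -28.25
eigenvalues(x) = [(-1.19+0j), (2.2+1.34j), (2.2-1.34j), (3.58+0j)]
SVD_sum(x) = [[-0.01, 0.07, -0.19, 0.04],  [0.04, -0.21, 0.56, -0.12],  [0.27, -1.37, 3.64, -0.77],  [-0.02, 0.11, -0.29, 0.06]] + [[0.45, 0.8, 0.15, -0.53], [0.46, 0.82, 0.16, -0.55], [-0.14, -0.25, -0.05, 0.17], [-1.17, -2.07, -0.4, 1.38]] + [[0.12,0.96,0.73,1.75], [0.03,0.21,0.16,0.37], [0.01,0.06,0.04,0.10], [0.05,0.45,0.34,0.81]] + [[-0.25, 0.10, 0.04, -0.05], [0.75, -0.29, -0.13, 0.16], [-0.11, 0.04, 0.02, -0.02], [0.21, -0.08, -0.04, 0.05]]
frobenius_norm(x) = 5.75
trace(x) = 6.78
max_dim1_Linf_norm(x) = 3.65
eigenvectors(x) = [[-0.82+0.00j, 0.14-0.47j, (0.14+0.47j), (-0.09+0j)], [(0.54+0j), -0.10-0.33j, (-0.1+0.33j), (-0.25+0j)], [(0.18+0j), (0.26-0.1j), (0.26+0.1j), (-0.75+0j)], [(0.05+0j), 0.75+0.00j, (0.75-0j), (0.6+0j)]]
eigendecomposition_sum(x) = [[(-0.61+0j), (0.88-0j), -0.02+0.00j, 0.24+0.00j],[(0.4-0j), -0.58+0.00j, (0.02-0j), -0.16-0.00j],[0.13-0.00j, (-0.19+0j), 0.01-0.00j, (-0.05-0j)],[(0.04-0j), (-0.05+0j), 0.00-0.00j, (-0.01-0j)]] + [[0.45+0.47j, 0.58+0.95j, (0.2-0.62j), 0.55-0.32j], [(0.44+0.1j), (0.7+0.33j), -0.12-0.44j, (0.2-0.4j)], [(-0.05+0.36j), (-0.22+0.58j), 0.34-0.12j, (0.33+0.14j)], [(-0.48+0.86j), -1.12+1.25j, 0.99+0.01j, 0.70+0.66j]] + [[0.45-0.47j,0.58-0.95j,0.20+0.62j,0.55+0.32j], [0.44-0.10j,(0.7-0.33j),-0.12+0.44j,(0.2+0.4j)], [-0.05-0.36j,(-0.22-0.58j),0.34+0.12j,0.33-0.14j], [-0.48-0.86j,-1.12-1.25j,0.99-0.01j,0.70-0.66j]] + [[0.00-0.00j,  -0.11-0.00j,  0.36-0.00j,  -0.14-0.00j], [-0j,  (-0.29-0j),  (0.97-0j),  -0.37-0.00j], [0.00-0.00j,  -0.88-0.00j,  (2.96-0j),  (-1.13-0j)], [-0.00+0.00j,  0.70+0.00j,  (-2.37+0j),  0.91+0.00j]]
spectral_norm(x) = 4.04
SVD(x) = [[-0.05, 0.33, 0.89, 0.31], [0.15, 0.35, 0.19, -0.91], [0.98, -0.1, 0.05, 0.13], [-0.08, -0.87, 0.41, -0.26]] @ diag([4.035910721165607, 3.1923378731821352, 2.3962075950001944, 0.9151462811435397]) @ [[0.07, -0.34, 0.92, -0.19], [0.42, 0.75, 0.14, -0.5], [0.06, 0.45, 0.34, 0.82], [-0.9, 0.35, 0.16, -0.2]]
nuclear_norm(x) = 10.54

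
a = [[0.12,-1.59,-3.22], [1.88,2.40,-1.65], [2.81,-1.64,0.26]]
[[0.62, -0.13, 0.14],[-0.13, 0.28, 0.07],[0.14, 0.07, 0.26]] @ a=[[0.22, -1.53, -1.75], [0.71, 0.76, -0.03], [0.88, -0.48, -0.50]]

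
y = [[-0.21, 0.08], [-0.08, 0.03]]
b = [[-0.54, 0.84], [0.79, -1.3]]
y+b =[[-0.75,0.92], [0.71,-1.27]]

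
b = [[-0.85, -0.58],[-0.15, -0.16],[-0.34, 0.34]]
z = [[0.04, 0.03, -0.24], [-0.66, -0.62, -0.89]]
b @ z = [[0.35,  0.33,  0.72], [0.1,  0.09,  0.18], [-0.24,  -0.22,  -0.22]]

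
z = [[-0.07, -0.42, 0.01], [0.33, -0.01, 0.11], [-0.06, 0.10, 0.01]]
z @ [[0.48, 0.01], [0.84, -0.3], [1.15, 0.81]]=[[-0.37, 0.13], [0.28, 0.1], [0.07, -0.02]]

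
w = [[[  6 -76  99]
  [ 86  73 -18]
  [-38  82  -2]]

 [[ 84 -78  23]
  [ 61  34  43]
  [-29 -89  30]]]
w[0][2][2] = -2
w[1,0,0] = 84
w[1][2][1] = -89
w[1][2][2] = 30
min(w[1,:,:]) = -89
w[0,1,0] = 86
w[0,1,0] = 86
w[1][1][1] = 34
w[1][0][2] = 23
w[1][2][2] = 30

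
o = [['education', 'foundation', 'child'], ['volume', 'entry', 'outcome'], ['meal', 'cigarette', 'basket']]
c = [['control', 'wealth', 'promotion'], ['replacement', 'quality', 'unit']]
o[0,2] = 'child'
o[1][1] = 'entry'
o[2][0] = 'meal'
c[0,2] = 'promotion'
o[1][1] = 'entry'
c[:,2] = ['promotion', 'unit']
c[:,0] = ['control', 'replacement']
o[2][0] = 'meal'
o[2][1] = 'cigarette'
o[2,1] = 'cigarette'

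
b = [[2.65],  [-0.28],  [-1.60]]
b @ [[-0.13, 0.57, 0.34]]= [[-0.34, 1.51, 0.90],[0.04, -0.16, -0.1],[0.21, -0.91, -0.54]]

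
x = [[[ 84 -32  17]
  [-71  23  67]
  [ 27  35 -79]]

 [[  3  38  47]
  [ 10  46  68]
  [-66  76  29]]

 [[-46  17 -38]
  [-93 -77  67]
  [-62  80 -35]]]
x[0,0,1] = -32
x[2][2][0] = -62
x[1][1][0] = 10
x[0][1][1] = 23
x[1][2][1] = 76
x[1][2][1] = 76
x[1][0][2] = 47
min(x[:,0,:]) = -46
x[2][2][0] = -62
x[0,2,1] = 35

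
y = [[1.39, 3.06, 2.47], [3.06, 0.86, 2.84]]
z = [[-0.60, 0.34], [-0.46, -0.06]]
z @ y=[[0.21,-1.54,-0.52],[-0.82,-1.46,-1.31]]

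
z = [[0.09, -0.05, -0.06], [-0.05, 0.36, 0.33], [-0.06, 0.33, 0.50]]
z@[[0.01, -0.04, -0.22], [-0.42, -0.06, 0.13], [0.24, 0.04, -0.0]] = [[0.01,-0.0,-0.03],[-0.07,-0.01,0.06],[-0.02,0.0,0.06]]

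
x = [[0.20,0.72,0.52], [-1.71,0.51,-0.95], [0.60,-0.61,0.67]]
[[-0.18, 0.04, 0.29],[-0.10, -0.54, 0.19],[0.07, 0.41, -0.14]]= x @ [[0.07, 0.05, -0.12], [-0.18, -0.22, 0.31], [-0.12, 0.36, 0.18]]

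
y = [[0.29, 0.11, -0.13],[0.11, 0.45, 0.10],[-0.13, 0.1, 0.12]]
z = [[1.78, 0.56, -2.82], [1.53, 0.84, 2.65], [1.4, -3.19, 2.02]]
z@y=[[0.94, 0.17, -0.51], [0.19, 0.81, 0.2], [-0.21, -1.08, -0.26]]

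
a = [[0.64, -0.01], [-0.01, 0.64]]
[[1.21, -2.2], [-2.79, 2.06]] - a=[[0.57, -2.19], [-2.78, 1.42]]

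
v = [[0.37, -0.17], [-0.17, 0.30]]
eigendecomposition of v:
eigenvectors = [[0.78, 0.63], [-0.63, 0.78]]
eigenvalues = [0.51, 0.16]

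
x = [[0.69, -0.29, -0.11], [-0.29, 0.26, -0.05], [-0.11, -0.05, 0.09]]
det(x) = 0.001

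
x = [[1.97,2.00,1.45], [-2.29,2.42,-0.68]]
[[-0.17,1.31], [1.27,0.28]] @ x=[[-3.33, 2.83, -1.14], [1.86, 3.22, 1.65]]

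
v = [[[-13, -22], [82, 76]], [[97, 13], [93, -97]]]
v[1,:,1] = [13, -97]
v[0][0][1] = -22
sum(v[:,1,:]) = 154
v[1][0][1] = 13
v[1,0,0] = 97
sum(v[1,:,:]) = 106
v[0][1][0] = 82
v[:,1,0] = [82, 93]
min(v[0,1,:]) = 76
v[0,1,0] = 82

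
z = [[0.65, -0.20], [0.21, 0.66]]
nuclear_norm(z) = 1.37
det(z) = 0.47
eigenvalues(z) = [(0.66+0.2j), (0.66-0.2j)]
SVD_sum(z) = [[0.09, 0.14], [0.35, 0.58]] + [[0.56, -0.34], [-0.14, 0.08]]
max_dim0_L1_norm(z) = 0.86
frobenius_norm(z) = 0.97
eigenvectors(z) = [[0.02-0.70j,0.02+0.70j], [-0.72+0.00j,-0.72-0.00j]]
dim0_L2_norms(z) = [0.68, 0.69]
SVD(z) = [[0.24, 0.97], [0.97, -0.24]] @ diag([0.6934018918318858, 0.6792597562081547]) @ [[0.52, 0.86],[0.86, -0.52]]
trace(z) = 1.31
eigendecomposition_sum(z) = [[(0.32+0.11j),(-0.1+0.32j)], [0.10-0.34j,(0.33+0.09j)]] + [[0.32-0.11j, -0.10-0.32j], [(0.11+0.34j), (0.33-0.09j)]]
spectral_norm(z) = 0.69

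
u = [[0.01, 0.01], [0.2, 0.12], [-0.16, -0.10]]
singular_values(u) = [0.3, 0.0]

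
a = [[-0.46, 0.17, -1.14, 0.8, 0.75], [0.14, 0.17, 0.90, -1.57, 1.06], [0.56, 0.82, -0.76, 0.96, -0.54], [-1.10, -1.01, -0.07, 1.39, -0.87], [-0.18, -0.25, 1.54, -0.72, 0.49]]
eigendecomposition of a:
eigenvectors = [[-0.10+0.00j, -0.70+0.00j, (-0.7-0j), (0.57+0j), 0.57-0.00j], [0.61+0.00j, (0.1-0.24j), (0.1+0.24j), (-0.48+0.03j), -0.48-0.03j], [(-0.13+0j), -0.12+0.42j, (-0.12-0.42j), (0.14+0.1j), (0.14-0.1j)], [(-0.77+0j), (-0.04-0.23j), -0.04+0.23j, 0.45+0.15j, (0.45-0.15j)], [(0.13+0j), 0.32-0.31j, (0.32+0.31j), 0.42+0.08j, (0.42-0.08j)]]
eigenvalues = [(2.18+0j), (-0.97+1.32j), (-0.97-1.32j), (0.29+0.13j), (0.29-0.13j)]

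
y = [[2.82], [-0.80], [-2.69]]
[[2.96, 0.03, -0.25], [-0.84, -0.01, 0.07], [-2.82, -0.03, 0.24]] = y @ [[1.05, 0.01, -0.09]]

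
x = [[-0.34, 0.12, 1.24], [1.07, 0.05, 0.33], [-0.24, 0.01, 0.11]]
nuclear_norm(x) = 2.44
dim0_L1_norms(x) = [1.65, 0.18, 1.68]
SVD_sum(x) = [[-0.31, 0.12, 1.25], [-0.02, 0.01, 0.07], [-0.04, 0.02, 0.16]] + [[-0.03, -0.0, -0.01], [1.09, 0.04, 0.26], [-0.20, -0.01, -0.05]] + [[0.0, -0.0, 0.00],[-0.00, 0.00, -0.0],[-0.00, 0.00, -0.0]]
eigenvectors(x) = [[(-0.08+0.28j), -0.08-0.28j, 0.01+0.00j],[0.94+0.00j, (0.94-0j), (1+0j)],[-0.18+0.03j, (-0.18-0.03j), (-0.09+0j)]]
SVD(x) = [[-0.99,0.03,-0.13], [-0.05,-0.98,0.18], [-0.13,0.18,0.98]] @ diag([1.3031719194885556, 1.1381724302338514, 0.002543091048580041]) @ [[0.24, -0.09, -0.97],[-0.97, -0.04, -0.24],[-0.02, 0.99, -0.10]]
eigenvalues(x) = [(-0.11+0.34j), (-0.11-0.34j), (0.03+0j)]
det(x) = 0.00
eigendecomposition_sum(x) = [[-0.17+0.13j, 0.06+0.01j, (0.62+0.17j)], [0.55+0.41j, -0.01-0.20j, -0.00-2.04j], [(-0.12-0.06j), (0.01+0.04j), (0.07+0.4j)]] + [[(-0.17-0.13j), (0.06-0.01j), (0.62-0.17j)], [(0.55-0.41j), (-0.01+0.2j), -0.00+2.04j], [(-0.12+0.06j), 0.01-0.04j, 0.07-0.40j]] + [[(-0-0j), 0.00+0.00j, 0.00+0.00j],[-0.04-0.00j, 0.06+0.00j, (0.34+0j)],[0.00+0.00j, -0.01-0.00j, -0.03-0.00j]]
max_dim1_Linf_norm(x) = 1.24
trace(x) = -0.18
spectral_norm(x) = 1.30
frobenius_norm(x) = 1.73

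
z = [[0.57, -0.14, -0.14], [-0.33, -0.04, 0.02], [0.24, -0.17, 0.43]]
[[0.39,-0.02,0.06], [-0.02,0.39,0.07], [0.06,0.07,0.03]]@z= [[0.24, -0.06, -0.03], [-0.12, -0.02, 0.04], [0.02, -0.02, 0.01]]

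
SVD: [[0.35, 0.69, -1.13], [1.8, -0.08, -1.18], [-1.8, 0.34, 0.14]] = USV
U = [[-0.29, 0.82, -0.5], [-0.76, 0.13, 0.64], [0.59, 0.56, 0.58]]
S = [2.84, 1.34, 0.24]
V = [[-0.89, 0.02, 0.46], [-0.37, 0.56, -0.74], [-0.27, -0.83, -0.49]]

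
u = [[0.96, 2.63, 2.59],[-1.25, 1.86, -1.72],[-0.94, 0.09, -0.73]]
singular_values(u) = [3.9, 2.92, 0.43]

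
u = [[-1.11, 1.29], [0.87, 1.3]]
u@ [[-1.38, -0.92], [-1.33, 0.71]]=[[-0.18,1.94], [-2.93,0.12]]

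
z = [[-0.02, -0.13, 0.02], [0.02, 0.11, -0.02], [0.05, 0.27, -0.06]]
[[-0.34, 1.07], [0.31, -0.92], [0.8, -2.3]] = z @ [[4.26, 0.14], [1.39, -7.5], [-3.58, 4.74]]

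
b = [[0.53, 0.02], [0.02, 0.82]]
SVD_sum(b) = [[0.00, 0.06],[0.06, 0.82]] + [[0.53, -0.04], [-0.04, 0.0]]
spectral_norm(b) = 0.82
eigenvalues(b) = [0.53, 0.82]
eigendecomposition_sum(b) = [[0.53, -0.04], [-0.04, 0.00]] + [[0.0, 0.06], [0.06, 0.82]]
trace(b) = 1.35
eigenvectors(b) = [[-1.00, -0.07], [0.07, -1.0]]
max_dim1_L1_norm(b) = 0.84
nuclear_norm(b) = 1.35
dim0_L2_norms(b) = [0.53, 0.82]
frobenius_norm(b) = 0.98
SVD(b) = [[0.07, 1.0], [1.00, -0.07]] @ diag([0.8213728116830444, 0.5286271883169555]) @ [[0.07,1.0], [1.00,-0.07]]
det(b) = 0.43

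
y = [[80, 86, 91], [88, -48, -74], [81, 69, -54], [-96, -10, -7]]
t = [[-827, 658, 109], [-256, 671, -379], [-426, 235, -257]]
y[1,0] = 88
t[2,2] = -257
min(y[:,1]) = -48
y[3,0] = -96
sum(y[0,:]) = 257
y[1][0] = 88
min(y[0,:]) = 80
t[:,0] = [-827, -256, -426]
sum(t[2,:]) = -448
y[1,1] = -48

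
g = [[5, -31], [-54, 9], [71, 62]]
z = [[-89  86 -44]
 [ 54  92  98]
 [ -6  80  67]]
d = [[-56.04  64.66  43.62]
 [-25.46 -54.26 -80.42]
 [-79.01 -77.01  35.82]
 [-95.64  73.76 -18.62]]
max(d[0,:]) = 64.66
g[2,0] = 71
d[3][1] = 73.76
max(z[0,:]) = 86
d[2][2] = 35.82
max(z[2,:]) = 80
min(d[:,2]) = -80.42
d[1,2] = -80.42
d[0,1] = 64.66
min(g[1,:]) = -54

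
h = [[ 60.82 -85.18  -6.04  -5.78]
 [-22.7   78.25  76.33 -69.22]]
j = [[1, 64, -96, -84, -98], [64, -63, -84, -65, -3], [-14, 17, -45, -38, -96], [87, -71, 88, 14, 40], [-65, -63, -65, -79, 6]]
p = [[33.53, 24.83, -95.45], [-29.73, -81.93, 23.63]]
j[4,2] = -65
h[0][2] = -6.04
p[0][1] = 24.83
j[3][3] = 14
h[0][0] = 60.82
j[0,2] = -96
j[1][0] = 64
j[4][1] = -63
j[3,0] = 87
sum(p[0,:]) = -37.09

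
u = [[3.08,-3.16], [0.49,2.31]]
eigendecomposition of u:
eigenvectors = [[0.93+0.00j,0.93-0.00j], [0.11-0.35j,(0.11+0.35j)]]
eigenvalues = [(2.7+1.18j), (2.7-1.18j)]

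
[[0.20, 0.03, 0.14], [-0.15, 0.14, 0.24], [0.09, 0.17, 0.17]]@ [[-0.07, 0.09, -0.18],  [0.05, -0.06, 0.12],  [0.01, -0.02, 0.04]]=[[-0.01, 0.01, -0.03], [0.02, -0.03, 0.05], [0.0, -0.01, 0.01]]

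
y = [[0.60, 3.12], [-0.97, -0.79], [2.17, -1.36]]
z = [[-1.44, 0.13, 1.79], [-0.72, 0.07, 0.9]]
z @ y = [[2.89, -7.03], [1.45, -3.53]]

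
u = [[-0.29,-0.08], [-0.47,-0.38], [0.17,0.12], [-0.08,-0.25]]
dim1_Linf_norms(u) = [0.29, 0.47, 0.17, 0.25]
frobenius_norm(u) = 0.75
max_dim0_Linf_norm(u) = 0.47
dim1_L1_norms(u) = [0.37, 0.85, 0.29, 0.33]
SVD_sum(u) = [[-0.22,-0.17], [-0.47,-0.38], [0.16,0.13], [-0.17,-0.14]] + [[-0.07, 0.09], [0.00, -0.00], [0.01, -0.01], [0.09, -0.11]]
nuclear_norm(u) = 0.92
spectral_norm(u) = 0.73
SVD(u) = [[-0.38, 0.63], [-0.83, -0.03], [0.28, -0.06], [-0.3, -0.78]] @ diag([0.7298338544810274, 0.1879961298893321]) @ [[0.78, 0.62], [-0.62, 0.78]]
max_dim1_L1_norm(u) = 0.85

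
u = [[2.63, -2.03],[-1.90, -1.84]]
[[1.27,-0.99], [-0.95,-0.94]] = u @ [[0.49, 0.01], [0.01, 0.50]]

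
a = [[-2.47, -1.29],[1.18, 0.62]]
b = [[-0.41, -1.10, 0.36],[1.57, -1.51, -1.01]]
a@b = [[-1.01, 4.66, 0.41], [0.49, -2.23, -0.20]]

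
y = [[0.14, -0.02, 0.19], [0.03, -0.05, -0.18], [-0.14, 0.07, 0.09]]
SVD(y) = [[0.73, 0.54, 0.41], [-0.63, 0.31, 0.71], [0.26, -0.78, 0.57]] @ diag([0.28202762021603306, 0.21199847855361426, 0.004131165239226245]) @ [[0.17, 0.12, 0.98], [0.92, -0.38, -0.11], [-0.36, -0.92, 0.18]]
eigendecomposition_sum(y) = [[(0.07+0.06j), -0.01-0.04j, (0.1-0.08j)], [0.02-0.07j, -0.02+0.02j, -0.09-0.04j], [-0.07+0.05j, 0.03+0.00j, (0.04+0.11j)]] + [[0.07-0.06j, (-0.01+0.04j), (0.1+0.08j)], [0.02+0.07j, (-0.02-0.02j), -0.09+0.04j], [-0.07-0.05j, 0.03-0.00j, (0.04-0.11j)]] + [[-0.00-0.00j, -0.00-0.00j, -0.00-0.00j], [-0.00-0.00j, -0.01-0.00j, -0.00-0.00j], [0j, 0.00+0.00j, 0.00+0.00j]]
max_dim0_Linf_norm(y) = 0.19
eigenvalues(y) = [(0.09+0.18j), (0.09-0.18j), (-0.01+0j)]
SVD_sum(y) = [[0.03, 0.03, 0.20],[-0.03, -0.02, -0.17],[0.01, 0.01, 0.07]] + [[0.11, -0.04, -0.01], [0.06, -0.03, -0.01], [-0.15, 0.06, 0.02]] + [[-0.0, -0.00, 0.00], [-0.0, -0.0, 0.0], [-0.00, -0.0, 0.00]]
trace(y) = 0.18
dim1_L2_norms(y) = [0.24, 0.19, 0.18]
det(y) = -0.00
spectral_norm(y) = 0.28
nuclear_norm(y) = 0.50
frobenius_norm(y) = 0.35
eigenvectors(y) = [[-0.64+0.00j, -0.64-0.00j, 0.35+0.00j], [0.21+0.45j, 0.21-0.45j, (0.92+0j)], [0.18-0.57j, (0.18+0.57j), -0.17+0.00j]]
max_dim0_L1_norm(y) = 0.46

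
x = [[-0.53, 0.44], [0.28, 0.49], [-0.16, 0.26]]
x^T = [[-0.53, 0.28, -0.16], [0.44, 0.49, 0.26]]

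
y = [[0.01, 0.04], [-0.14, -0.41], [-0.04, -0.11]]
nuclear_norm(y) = 0.45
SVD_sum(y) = [[0.01, 0.04], [-0.14, -0.41], [-0.04, -0.11]] + [[-0.00, 0.00],[0.00, -0.00],[-0.0, 0.00]]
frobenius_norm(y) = 0.45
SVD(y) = [[-0.09, -0.84], [0.96, 0.07], [0.26, -0.54]] @ diag([0.4506470521897947, 0.00415142778432969]) @ [[-0.32, -0.95], [0.95, -0.32]]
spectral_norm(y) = 0.45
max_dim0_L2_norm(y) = 0.43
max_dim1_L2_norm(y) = 0.43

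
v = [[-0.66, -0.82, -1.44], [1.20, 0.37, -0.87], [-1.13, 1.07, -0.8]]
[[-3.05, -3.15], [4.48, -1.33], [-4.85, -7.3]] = v @ [[3.99, 1.83], [-0.07, -2.72], [0.33, 2.90]]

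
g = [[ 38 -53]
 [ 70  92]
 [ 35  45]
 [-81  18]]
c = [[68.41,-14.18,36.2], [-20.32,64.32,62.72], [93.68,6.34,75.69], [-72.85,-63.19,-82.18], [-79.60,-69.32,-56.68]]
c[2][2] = 75.69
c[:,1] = [-14.18, 64.32, 6.34, -63.19, -69.32]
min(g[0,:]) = -53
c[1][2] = 62.72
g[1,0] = 70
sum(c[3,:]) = -218.22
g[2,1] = 45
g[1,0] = 70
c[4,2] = -56.68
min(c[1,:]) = -20.32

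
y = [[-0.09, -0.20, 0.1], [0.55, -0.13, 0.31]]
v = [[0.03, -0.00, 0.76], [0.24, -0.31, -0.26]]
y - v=[[-0.12, -0.20, -0.66], [0.31, 0.18, 0.57]]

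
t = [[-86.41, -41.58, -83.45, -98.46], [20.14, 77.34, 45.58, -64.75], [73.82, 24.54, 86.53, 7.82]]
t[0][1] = -41.58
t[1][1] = 77.34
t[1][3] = -64.75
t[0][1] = -41.58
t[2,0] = 73.82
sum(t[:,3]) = -155.39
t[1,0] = 20.14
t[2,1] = 24.54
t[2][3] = 7.82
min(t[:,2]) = -83.45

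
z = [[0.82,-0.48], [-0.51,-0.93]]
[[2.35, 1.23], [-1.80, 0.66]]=z @ [[3.03, 0.82], [0.27, -1.16]]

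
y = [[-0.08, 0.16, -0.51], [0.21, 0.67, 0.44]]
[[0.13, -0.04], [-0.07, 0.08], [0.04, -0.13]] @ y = [[-0.02, -0.01, -0.08],[0.02, 0.04, 0.07],[-0.03, -0.08, -0.08]]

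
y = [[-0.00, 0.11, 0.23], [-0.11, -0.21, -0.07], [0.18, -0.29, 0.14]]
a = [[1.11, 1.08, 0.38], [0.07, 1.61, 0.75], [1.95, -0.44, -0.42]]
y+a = [[1.11, 1.19, 0.61], [-0.04, 1.40, 0.68], [2.13, -0.73, -0.28]]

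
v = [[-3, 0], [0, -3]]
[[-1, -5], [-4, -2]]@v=[[3, 15], [12, 6]]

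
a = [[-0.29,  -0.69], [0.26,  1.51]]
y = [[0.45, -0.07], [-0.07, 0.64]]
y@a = [[-0.15,-0.42], [0.19,1.01]]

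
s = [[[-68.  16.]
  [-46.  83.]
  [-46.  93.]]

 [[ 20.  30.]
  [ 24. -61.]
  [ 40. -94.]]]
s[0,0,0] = -68.0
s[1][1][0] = 24.0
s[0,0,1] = 16.0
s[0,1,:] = [-46.0, 83.0]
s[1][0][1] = 30.0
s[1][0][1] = 30.0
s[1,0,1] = 30.0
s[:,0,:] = [[-68.0, 16.0], [20.0, 30.0]]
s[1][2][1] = -94.0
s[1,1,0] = 24.0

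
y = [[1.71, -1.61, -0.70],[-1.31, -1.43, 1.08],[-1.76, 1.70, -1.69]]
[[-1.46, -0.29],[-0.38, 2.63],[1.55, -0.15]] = y @ [[-0.33, -0.92], [0.56, -0.87], [-0.01, 0.17]]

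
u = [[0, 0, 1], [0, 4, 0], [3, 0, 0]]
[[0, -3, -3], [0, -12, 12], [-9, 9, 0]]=u@[[-3, 3, 0], [0, -3, 3], [0, -3, -3]]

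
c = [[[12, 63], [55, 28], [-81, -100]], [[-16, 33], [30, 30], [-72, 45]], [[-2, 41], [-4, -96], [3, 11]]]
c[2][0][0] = -2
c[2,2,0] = 3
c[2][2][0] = 3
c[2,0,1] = 41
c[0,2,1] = -100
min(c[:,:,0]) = -81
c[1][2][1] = 45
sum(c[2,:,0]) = -3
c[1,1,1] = 30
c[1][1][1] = 30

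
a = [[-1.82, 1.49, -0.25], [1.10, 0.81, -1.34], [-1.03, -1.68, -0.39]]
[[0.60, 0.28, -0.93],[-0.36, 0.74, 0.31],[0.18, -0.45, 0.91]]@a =[[0.17, 2.68, -0.16], [1.15, -0.46, -1.02], [-1.76, -1.63, 0.20]]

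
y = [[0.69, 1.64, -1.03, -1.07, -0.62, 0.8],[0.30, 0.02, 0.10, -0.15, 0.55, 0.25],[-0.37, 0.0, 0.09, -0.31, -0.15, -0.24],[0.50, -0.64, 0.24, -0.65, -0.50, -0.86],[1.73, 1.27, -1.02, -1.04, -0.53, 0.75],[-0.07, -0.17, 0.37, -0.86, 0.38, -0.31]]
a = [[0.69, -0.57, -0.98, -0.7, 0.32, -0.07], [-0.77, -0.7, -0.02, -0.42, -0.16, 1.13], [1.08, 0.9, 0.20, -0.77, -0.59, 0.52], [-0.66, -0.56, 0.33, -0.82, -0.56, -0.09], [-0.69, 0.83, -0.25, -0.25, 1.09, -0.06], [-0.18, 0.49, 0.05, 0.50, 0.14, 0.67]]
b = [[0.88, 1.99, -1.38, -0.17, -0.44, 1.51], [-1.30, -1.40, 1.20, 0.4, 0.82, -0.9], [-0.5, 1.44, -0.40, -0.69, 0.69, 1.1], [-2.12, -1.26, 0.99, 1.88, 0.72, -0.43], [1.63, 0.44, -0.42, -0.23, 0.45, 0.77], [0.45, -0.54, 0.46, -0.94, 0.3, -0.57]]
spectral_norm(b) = 5.24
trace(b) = 0.84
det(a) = 0.98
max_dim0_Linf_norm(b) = 2.12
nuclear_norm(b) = 10.55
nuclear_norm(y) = 7.27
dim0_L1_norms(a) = [4.07, 4.05, 1.83, 3.46, 2.86, 2.54]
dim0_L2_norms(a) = [1.78, 1.69, 1.08, 1.5, 1.41, 1.42]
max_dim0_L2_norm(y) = 2.18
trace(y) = -0.69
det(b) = 0.00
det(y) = -0.00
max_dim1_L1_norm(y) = 6.34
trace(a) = 1.13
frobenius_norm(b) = 6.14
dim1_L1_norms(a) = [3.33, 3.2, 4.06, 3.02, 3.17, 2.03]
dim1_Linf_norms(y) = [1.64, 0.55, 0.37, 0.86, 1.73, 0.86]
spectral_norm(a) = 1.98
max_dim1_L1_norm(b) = 7.4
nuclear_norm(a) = 8.15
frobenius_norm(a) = 3.67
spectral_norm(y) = 3.67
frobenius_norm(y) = 4.25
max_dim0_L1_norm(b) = 7.07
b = a @ y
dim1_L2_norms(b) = [3.02, 2.59, 2.16, 3.36, 1.97, 1.42]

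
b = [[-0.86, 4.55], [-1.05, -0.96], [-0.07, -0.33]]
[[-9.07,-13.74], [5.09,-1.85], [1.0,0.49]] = b @ [[-2.58, 3.86], [-2.48, -2.29]]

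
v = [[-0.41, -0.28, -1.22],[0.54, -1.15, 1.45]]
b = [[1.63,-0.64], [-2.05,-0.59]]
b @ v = [[-1.01,0.28,-2.92], [0.52,1.25,1.65]]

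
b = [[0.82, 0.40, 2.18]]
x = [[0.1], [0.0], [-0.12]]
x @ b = [[0.08, 0.04, 0.22], [0.0, 0.00, 0.0], [-0.1, -0.05, -0.26]]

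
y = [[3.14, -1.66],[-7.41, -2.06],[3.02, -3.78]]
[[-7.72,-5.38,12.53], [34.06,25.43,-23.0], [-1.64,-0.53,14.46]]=y @[[-3.86,-2.84,3.41],[-2.65,-2.13,-1.10]]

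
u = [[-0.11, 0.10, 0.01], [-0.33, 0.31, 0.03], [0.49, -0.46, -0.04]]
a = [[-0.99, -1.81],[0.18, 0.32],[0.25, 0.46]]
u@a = [[0.13, 0.24], [0.39, 0.71], [-0.58, -1.05]]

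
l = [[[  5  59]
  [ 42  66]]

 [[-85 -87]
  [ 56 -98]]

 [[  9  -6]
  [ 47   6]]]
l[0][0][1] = 59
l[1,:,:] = [[-85, -87], [56, -98]]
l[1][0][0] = -85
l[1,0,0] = -85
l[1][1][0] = 56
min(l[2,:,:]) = -6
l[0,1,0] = 42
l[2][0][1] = -6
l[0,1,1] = 66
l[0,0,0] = 5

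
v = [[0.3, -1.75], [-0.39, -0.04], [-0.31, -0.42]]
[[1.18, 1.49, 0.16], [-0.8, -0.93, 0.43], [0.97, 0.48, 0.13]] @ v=[[-0.28,  -2.19], [-0.01,  1.26], [0.06,  -1.77]]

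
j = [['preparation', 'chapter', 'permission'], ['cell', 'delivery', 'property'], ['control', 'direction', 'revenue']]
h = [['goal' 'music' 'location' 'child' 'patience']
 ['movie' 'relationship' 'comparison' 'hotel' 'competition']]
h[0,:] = ['goal', 'music', 'location', 'child', 'patience']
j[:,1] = ['chapter', 'delivery', 'direction']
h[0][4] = 'patience'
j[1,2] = 'property'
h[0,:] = ['goal', 'music', 'location', 'child', 'patience']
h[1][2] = 'comparison'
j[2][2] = 'revenue'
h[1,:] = ['movie', 'relationship', 'comparison', 'hotel', 'competition']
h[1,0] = 'movie'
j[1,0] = 'cell'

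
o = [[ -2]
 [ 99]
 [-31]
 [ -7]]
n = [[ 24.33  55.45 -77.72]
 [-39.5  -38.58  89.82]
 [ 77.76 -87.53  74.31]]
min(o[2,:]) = -31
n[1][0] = -39.5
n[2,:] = [77.76, -87.53, 74.31]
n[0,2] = -77.72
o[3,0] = -7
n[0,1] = 55.45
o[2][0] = -31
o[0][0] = -2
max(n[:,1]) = 55.45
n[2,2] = 74.31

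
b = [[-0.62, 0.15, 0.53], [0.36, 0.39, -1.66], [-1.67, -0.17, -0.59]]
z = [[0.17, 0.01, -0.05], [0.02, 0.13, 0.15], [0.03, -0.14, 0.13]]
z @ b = [[-0.02,0.04,0.10], [-0.22,0.03,-0.29], [-0.29,-0.07,0.17]]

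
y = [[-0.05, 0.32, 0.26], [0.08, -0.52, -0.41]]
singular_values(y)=[0.79, 0.01]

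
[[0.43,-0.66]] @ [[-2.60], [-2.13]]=[[0.29]]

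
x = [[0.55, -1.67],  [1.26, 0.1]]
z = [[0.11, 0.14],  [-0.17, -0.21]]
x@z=[[0.34,  0.43], [0.12,  0.16]]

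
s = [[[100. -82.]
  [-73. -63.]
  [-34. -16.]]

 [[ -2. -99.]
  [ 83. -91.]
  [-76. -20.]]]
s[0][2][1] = -16.0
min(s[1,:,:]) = -99.0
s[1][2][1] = -20.0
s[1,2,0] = -76.0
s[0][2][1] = -16.0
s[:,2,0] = [-34.0, -76.0]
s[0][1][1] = -63.0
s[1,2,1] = -20.0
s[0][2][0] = -34.0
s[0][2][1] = -16.0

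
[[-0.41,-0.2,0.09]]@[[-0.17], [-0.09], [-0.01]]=[[0.09]]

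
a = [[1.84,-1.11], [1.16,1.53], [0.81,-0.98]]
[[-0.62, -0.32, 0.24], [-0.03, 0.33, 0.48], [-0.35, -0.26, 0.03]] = a@[[-0.24, -0.03, 0.22], [0.16, 0.24, 0.15]]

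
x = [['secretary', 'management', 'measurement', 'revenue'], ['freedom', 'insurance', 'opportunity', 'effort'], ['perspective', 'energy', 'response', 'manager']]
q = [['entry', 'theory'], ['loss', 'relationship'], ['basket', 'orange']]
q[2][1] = 'orange'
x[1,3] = 'effort'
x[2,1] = 'energy'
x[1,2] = 'opportunity'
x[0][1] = 'management'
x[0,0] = 'secretary'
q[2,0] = 'basket'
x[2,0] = 'perspective'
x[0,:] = ['secretary', 'management', 'measurement', 'revenue']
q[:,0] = ['entry', 'loss', 'basket']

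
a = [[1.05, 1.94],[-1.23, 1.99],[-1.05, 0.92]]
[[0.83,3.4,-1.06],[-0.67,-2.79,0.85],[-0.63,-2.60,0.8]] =a@[[0.66, 2.72, -0.84], [0.07, 0.28, -0.09]]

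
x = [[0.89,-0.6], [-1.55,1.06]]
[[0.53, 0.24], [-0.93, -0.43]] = x @[[0.39,  -0.5], [-0.31,  -1.14]]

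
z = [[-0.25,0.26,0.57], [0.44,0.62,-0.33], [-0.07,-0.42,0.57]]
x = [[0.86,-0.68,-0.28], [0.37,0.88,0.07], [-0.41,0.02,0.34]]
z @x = [[-0.35, 0.41, 0.28], [0.74, 0.24, -0.19], [-0.45, -0.31, 0.18]]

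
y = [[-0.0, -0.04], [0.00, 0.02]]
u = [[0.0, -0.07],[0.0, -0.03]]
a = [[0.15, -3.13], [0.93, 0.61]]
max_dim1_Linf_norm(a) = 3.13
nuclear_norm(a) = 4.13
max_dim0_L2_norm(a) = 3.19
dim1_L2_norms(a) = [3.13, 1.11]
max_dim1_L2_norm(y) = 0.04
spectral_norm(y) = 0.04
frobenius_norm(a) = 3.33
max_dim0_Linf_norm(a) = 3.13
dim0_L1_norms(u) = [0.0, 0.1]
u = a @ y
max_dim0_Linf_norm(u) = 0.07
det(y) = 0.00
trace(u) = -0.03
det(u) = 0.00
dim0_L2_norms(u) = [0.0, 0.08]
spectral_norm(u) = 0.08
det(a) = 3.00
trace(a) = 0.76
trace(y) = 0.02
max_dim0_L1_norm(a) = 3.74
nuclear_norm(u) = 0.08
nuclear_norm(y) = 0.04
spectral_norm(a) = 3.19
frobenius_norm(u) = 0.08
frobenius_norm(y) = 0.04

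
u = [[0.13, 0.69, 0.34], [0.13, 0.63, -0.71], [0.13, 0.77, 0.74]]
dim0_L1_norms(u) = [0.39, 2.09, 1.79]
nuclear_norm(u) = 2.30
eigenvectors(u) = [[-0.98+0.00j, (0.45+0.14j), (0.45-0.14j)], [0.18+0.00j, (-0.07+0.58j), -0.07-0.58j], [(-0.02+0j), 0.66+0.00j, (0.66-0j)]]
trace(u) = 1.50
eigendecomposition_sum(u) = [[0.01+0.00j, -0.00+0.00j, -0.01-0.00j],[-0.00-0.00j, 0.00+0.00j, 0.00+0.00j],[0j, -0.00+0.00j, -0.00-0.00j]] + [[0.06-0.04j,(0.35-0.19j),0.17+0.32j], [(0.07+0.07j),0.31+0.38j,(-0.36+0.28j)], [0.06-0.08j,(0.39-0.41j),(0.37+0.36j)]] + [[(0.06+0.04j), 0.35+0.19j, (0.17-0.32j)], [(0.07-0.07j), 0.31-0.38j, -0.36-0.28j], [(0.06+0.08j), (0.39+0.41j), 0.37-0.36j]]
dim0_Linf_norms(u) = [0.13, 0.77, 0.74]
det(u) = 0.01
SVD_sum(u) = [[0.12, 0.65, 0.41],[0.03, 0.14, 0.09],[0.16, 0.88, 0.56]] + [[0.01, 0.04, -0.07],[0.11, 0.49, -0.8],[-0.02, -0.11, 0.18]] + [[0.00, -0.0, 0.00], [-0.00, 0.0, -0.00], [-0.00, 0.00, -0.00]]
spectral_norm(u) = 1.32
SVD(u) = [[-0.59,-0.09,-0.8],[-0.13,-0.97,0.2],[-0.8,0.22,0.56]] @ diag([1.3197685906168655, 0.9706048577404587, 0.006089117489105031]) @ [[-0.15, -0.83, -0.53], [-0.11, -0.52, 0.85], [-0.98, 0.19, -0.02]]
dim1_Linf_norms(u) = [0.69, 0.71, 0.77]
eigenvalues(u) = [(0.01+0j), (0.75+0.7j), (0.75-0.7j)]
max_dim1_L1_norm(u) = 1.64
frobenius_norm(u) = 1.64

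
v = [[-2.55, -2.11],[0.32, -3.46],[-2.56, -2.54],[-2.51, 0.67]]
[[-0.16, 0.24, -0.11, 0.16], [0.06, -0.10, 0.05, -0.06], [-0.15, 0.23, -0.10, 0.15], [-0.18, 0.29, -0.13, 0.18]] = v @ [[0.07, -0.11, 0.05, -0.07], [-0.01, 0.02, -0.01, 0.01]]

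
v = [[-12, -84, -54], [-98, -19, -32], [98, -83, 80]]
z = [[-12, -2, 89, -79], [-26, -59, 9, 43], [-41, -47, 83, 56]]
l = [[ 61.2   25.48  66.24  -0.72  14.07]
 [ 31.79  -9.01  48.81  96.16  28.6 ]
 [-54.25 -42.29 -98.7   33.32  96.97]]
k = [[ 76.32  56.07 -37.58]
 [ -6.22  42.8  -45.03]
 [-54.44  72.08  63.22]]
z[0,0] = -12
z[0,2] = 89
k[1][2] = -45.03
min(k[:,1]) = 42.8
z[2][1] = -47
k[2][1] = 72.08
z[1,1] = -59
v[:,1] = [-84, -19, -83]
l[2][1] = -42.29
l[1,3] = 96.16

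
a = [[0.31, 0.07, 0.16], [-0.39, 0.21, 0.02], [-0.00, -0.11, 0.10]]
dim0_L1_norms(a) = [0.7, 0.39, 0.28]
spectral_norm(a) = 0.52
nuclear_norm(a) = 0.89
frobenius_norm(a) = 0.59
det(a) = 0.02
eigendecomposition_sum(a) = [[(0.15-0j), (-0.01-0j), 0.11+0.00j], [(-0.46+0j), 0.02+0.00j, (-0.32+0j)], [0.22-0.00j, (-0.01-0j), (0.15+0j)]] + [[0.08+0.01j, 0.04-0.03j, 0.03-0.07j], [(0.04+0.18j), 0.09+0.06j, (0.17+0j)], [(-0.11-0.01j), (-0.05+0.05j), -0.03+0.10j]] + [[(0.08-0.01j), (0.04+0.03j), 0.03+0.07j],  [0.04-0.18j, (0.09-0.06j), (0.17-0j)],  [(-0.11+0.01j), -0.05-0.05j, -0.03-0.10j]]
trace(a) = 0.62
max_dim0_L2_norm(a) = 0.5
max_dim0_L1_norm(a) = 0.7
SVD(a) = [[-0.58, -0.81, 0.08],[0.81, -0.56, 0.16],[-0.09, 0.16, 0.98]] @ diag([0.521840221725215, 0.23178107831611816, 0.1387815359635272]) @ [[-0.95, 0.27, -0.16], [-0.14, -0.83, -0.54], [-0.28, -0.49, 0.83]]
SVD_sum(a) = [[0.29, -0.08, 0.05], [-0.4, 0.11, -0.07], [0.04, -0.01, 0.01]] + [[0.03,0.16,0.1], [0.02,0.11,0.07], [-0.01,-0.03,-0.02]] + [[-0.00,-0.01,0.01], [-0.01,-0.01,0.02], [-0.04,-0.07,0.11]]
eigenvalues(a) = [(0.33+0j), (0.15+0.17j), (0.15-0.17j)]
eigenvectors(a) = [[(-0.29+0j),(-0.13+0.33j),(-0.13-0.33j)], [0.86+0.00j,(-0.8+0j),-0.80-0.00j], [(-0.41+0j),(0.12-0.48j),(0.12+0.48j)]]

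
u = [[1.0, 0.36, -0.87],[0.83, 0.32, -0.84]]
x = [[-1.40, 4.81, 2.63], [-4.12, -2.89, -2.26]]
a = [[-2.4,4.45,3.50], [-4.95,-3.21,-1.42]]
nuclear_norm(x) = 10.87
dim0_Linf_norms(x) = [4.12, 4.81, 2.63]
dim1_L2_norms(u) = [1.37, 1.22]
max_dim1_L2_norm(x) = 5.66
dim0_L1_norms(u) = [1.83, 0.68, 1.71]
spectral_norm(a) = 6.69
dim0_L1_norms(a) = [7.35, 7.66, 4.92]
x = a + u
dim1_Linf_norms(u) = [1.0, 0.84]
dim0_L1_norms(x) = [5.52, 7.7, 4.89]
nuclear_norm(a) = 12.16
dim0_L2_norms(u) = [1.3, 0.48, 1.21]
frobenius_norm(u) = 1.84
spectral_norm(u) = 1.84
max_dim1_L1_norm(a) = 10.35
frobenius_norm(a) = 8.64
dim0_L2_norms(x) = [4.35, 5.61, 3.47]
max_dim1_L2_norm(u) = 1.37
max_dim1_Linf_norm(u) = 1.0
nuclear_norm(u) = 1.90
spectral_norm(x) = 6.73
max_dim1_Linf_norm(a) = 4.95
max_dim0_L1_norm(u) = 1.83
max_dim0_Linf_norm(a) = 4.95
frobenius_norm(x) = 7.90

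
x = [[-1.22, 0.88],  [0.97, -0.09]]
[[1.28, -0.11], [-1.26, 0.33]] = x@[[-1.34, 0.38],  [-0.4, 0.40]]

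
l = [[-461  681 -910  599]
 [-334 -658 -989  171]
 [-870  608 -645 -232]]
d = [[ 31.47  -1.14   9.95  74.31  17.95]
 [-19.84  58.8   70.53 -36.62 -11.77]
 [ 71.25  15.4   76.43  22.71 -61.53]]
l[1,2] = -989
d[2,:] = [71.25, 15.4, 76.43, 22.71, -61.53]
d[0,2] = 9.95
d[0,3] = 74.31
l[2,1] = 608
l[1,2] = -989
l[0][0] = -461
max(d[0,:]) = 74.31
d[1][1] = 58.8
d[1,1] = 58.8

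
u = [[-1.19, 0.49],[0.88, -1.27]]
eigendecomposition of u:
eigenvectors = [[0.62, -0.57], [0.78, 0.82]]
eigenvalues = [-0.57, -1.89]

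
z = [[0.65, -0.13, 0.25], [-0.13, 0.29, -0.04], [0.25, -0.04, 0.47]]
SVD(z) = [[-0.81, -0.36, 0.46],[0.22, 0.54, 0.81],[-0.55, 0.76, -0.35]] @ diag([0.8554652475840512, 0.3215664414207385, 0.23296831099521043]) @ [[-0.81, 0.22, -0.55], [-0.36, 0.54, 0.76], [0.46, 0.81, -0.35]]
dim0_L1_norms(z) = [1.03, 0.46, 0.76]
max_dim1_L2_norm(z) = 0.71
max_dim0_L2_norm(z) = 0.71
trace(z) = 1.41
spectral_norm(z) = 0.86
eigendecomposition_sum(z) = [[0.56, -0.15, 0.38], [-0.15, 0.04, -0.1], [0.38, -0.10, 0.26]] + [[0.05,0.09,-0.04],[0.09,0.15,-0.07],[-0.04,-0.07,0.03]] + [[0.04,-0.06,-0.09], [-0.06,0.09,0.13], [-0.09,0.13,0.19]]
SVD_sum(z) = [[0.56, -0.15, 0.38], [-0.15, 0.04, -0.1], [0.38, -0.10, 0.26]] + [[0.04, -0.06, -0.09], [-0.06, 0.09, 0.13], [-0.09, 0.13, 0.19]] + [[0.05, 0.09, -0.04],[0.09, 0.15, -0.07],[-0.04, -0.07, 0.03]]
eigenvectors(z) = [[-0.81, 0.46, -0.36], [0.22, 0.81, 0.54], [-0.55, -0.35, 0.76]]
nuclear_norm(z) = 1.41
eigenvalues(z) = [0.86, 0.23, 0.32]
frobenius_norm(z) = 0.94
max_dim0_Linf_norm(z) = 0.65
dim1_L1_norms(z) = [1.03, 0.46, 0.76]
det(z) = 0.06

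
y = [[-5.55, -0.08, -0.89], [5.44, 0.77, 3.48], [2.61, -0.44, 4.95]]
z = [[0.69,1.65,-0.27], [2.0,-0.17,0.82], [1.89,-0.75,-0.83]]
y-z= [[-6.24, -1.73, -0.62], [3.44, 0.94, 2.66], [0.72, 0.31, 5.78]]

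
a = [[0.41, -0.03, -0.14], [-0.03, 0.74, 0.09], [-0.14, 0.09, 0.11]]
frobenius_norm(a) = 0.89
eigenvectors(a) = [[-0.35, -0.92, 0.15], [0.11, -0.2, -0.97], [-0.93, 0.33, -0.17]]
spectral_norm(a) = 0.76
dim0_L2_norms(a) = [0.43, 0.75, 0.2]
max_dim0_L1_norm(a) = 0.86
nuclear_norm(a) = 1.26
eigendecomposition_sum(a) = [[0.01, -0.00, 0.02], [-0.00, 0.0, -0.0], [0.02, -0.0, 0.04]] + [[0.39, 0.08, -0.14], [0.08, 0.02, -0.03], [-0.14, -0.03, 0.05]] + [[0.02, -0.11, -0.02], [-0.11, 0.72, 0.12], [-0.02, 0.12, 0.02]]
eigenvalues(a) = [0.05, 0.45, 0.76]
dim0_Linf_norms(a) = [0.41, 0.74, 0.14]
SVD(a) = [[-0.15,-0.92,0.35], [0.97,-0.20,-0.11], [0.17,0.33,0.93]] @ diag([0.7600821978429856, 0.45283342888501465, 0.04708437327199984]) @ [[-0.15, 0.97, 0.17], [-0.92, -0.20, 0.33], [0.35, -0.11, 0.93]]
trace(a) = 1.26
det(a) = 0.02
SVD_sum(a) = [[0.02, -0.11, -0.02], [-0.11, 0.72, 0.12], [-0.02, 0.12, 0.02]] + [[0.39,  0.08,  -0.14], [0.08,  0.02,  -0.03], [-0.14,  -0.03,  0.05]] + [[0.01, -0.0, 0.02],  [-0.0, 0.0, -0.0],  [0.02, -0.00, 0.04]]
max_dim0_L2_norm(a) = 0.75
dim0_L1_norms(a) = [0.58, 0.86, 0.34]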